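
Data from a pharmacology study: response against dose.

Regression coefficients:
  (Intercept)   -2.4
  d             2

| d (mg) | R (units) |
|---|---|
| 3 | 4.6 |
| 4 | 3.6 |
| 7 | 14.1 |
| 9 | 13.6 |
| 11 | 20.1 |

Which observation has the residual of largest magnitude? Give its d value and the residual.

d = 7, e = 2.5

d=3: R̂ = -2.4 + 2·3 = 3.6; e = 4.6 − 3.6 = 1
d=4: R̂ = -2.4 + 2·4 = 5.6; e = 3.6 − 5.6 = -2
d=7: R̂ = -2.4 + 2·7 = 11.6; e = 14.1 − 11.6 = 2.5
d=9: R̂ = -2.4 + 2·9 = 15.6; e = 13.6 − 15.6 = -2
d=11: R̂ = -2.4 + 2·11 = 19.6; e = 20.1 − 19.6 = 0.5
Largest |e| is 2.5 at d = 7, residual 2.5.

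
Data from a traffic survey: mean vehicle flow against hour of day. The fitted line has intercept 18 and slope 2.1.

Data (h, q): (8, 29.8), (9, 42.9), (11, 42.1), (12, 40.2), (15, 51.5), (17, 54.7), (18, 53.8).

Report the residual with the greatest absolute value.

r = 6

h=8: ŷ = 18 + 2.1·8 = 34.8; r = 29.8 − 34.8 = -5
h=9: ŷ = 18 + 2.1·9 = 36.9; r = 42.9 − 36.9 = 6
h=11: ŷ = 18 + 2.1·11 = 41.1; r = 42.1 − 41.1 = 1
h=12: ŷ = 18 + 2.1·12 = 43.2; r = 40.2 − 43.2 = -3
h=15: ŷ = 18 + 2.1·15 = 49.5; r = 51.5 − 49.5 = 2
h=17: ŷ = 18 + 2.1·17 = 53.7; r = 54.7 − 53.7 = 1
h=18: ŷ = 18 + 2.1·18 = 55.8; r = 53.8 − 55.8 = -2
Largest |r| is 6 at h = 9, residual 6.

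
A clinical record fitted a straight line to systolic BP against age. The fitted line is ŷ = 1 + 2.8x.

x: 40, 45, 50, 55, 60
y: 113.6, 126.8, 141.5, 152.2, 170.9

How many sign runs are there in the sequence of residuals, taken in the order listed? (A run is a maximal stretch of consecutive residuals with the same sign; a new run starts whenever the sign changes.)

x=40: ŷ = 1 + 2.8·40 = 113; e = 113.6 − 113 = 0.6
x=45: ŷ = 1 + 2.8·45 = 127; e = 126.8 − 127 = -0.2
x=50: ŷ = 1 + 2.8·50 = 141; e = 141.5 − 141 = 0.5
x=55: ŷ = 1 + 2.8·55 = 155; e = 152.2 − 155 = -2.8
x=60: ŷ = 1 + 2.8·60 = 169; e = 170.9 − 169 = 1.9
Signs: + − + − +
Runs: +×1, −×1, +×1, −×1, +×1 → 5

5 runs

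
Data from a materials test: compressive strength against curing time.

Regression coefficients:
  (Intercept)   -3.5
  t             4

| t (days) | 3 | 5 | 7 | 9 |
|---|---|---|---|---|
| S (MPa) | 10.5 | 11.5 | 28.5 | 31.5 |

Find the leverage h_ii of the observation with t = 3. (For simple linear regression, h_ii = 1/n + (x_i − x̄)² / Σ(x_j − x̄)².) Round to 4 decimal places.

h = 0.7000

t̄ = (3 + 5 + 7 + 9)/4 = 6
Σ(t − t̄)² = 9 + 1 + 1 + 9 = 20
h = 1/4 + (-3)²/20 = 0.25 + 0.45 = 0.7000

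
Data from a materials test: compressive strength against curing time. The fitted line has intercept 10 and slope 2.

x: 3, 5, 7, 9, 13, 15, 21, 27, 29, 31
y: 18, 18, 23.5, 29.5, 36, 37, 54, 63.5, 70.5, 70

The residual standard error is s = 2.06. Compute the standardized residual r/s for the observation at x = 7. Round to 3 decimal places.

ŷ = 10 + 2·7 = 24
r = 23.5 − 24 = -0.5
r/s = -0.5 / 2.06 = -0.243

-0.243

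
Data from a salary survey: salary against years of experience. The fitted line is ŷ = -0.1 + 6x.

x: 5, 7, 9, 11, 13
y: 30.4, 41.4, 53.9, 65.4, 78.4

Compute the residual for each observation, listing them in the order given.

x=5: ŷ = -0.1 + 6·5 = 29.9; r = 30.4 − 29.9 = 0.5
x=7: ŷ = -0.1 + 6·7 = 41.9; r = 41.4 − 41.9 = -0.5
x=9: ŷ = -0.1 + 6·9 = 53.9; r = 53.9 − 53.9 = 0
x=11: ŷ = -0.1 + 6·11 = 65.9; r = 65.4 − 65.9 = -0.5
x=13: ŷ = -0.1 + 6·13 = 77.9; r = 78.4 − 77.9 = 0.5

0.5, -0.5, 0, -0.5, 0.5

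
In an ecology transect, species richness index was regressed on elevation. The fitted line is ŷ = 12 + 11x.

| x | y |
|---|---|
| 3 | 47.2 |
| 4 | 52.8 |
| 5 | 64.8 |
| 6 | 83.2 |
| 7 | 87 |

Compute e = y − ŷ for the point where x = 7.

ŷ = 12 + 11·7 = 89
e = 87 − 89 = -2

e = -2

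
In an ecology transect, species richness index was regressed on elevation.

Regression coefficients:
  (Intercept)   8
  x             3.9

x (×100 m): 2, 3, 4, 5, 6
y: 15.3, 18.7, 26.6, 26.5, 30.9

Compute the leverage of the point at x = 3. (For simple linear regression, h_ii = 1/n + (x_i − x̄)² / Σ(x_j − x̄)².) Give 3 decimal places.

h = 0.300

x̄ = (2 + 3 + 4 + 5 + 6)/5 = 4
Σ(x − x̄)² = 4 + 1 + 0 + 1 + 4 = 10
h = 1/5 + (-1)²/10 = 0.2 + 0.1 = 0.300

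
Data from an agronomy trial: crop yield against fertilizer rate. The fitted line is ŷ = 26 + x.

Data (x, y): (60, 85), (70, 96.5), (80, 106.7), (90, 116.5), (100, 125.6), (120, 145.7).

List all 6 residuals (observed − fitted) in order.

x=60: ŷ = 26 + 60 = 86; e = 85 − 86 = -1
x=70: ŷ = 26 + 70 = 96; e = 96.5 − 96 = 0.5
x=80: ŷ = 26 + 80 = 106; e = 106.7 − 106 = 0.7
x=90: ŷ = 26 + 90 = 116; e = 116.5 − 116 = 0.5
x=100: ŷ = 26 + 100 = 126; e = 125.6 − 126 = -0.4
x=120: ŷ = 26 + 120 = 146; e = 145.7 − 146 = -0.3

-1, 0.5, 0.7, 0.5, -0.4, -0.3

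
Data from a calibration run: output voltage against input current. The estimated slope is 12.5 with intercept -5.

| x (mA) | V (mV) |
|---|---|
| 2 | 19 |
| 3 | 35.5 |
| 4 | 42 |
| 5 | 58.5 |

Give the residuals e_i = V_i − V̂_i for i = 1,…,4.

-1, 3, -3, 1

x=2: V̂ = -5 + 12.5·2 = 20; e = 19 − 20 = -1
x=3: V̂ = -5 + 12.5·3 = 32.5; e = 35.5 − 32.5 = 3
x=4: V̂ = -5 + 12.5·4 = 45; e = 42 − 45 = -3
x=5: V̂ = -5 + 12.5·5 = 57.5; e = 58.5 − 57.5 = 1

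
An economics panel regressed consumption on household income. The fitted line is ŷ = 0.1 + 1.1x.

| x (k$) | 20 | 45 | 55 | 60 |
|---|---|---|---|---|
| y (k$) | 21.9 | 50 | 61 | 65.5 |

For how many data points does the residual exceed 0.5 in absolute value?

x=20: ŷ = 0.1 + 1.1·20 = 22.1; r = 21.9 − 22.1 = -0.2
x=45: ŷ = 0.1 + 1.1·45 = 49.6; r = 50 − 49.6 = 0.4
x=55: ŷ = 0.1 + 1.1·55 = 60.6; r = 61 − 60.6 = 0.4
x=60: ŷ = 0.1 + 1.1·60 = 66.1; r = 65.5 − 66.1 = -0.6
|r| > 0.5: x=60 (|r|=0.6) → 1

1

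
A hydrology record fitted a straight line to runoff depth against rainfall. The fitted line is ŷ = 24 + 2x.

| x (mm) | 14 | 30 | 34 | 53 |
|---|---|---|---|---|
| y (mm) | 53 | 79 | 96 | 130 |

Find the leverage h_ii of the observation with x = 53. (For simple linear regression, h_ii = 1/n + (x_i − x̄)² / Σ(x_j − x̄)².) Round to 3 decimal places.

x̄ = (14 + 30 + 34 + 53)/4 = 32.75
Σ(x − x̄)² = 351.562 + 7.5625 + 1.5625 + 410.062 = 770.75
h = 1/4 + (20.25)²/770.75 = 0.25 + 0.53203 = 0.782

h = 0.782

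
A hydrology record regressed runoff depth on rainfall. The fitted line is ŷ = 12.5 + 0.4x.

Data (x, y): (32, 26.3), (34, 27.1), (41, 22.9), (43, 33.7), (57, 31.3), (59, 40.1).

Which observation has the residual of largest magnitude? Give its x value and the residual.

x = 41, e = -6

x=32: ŷ = 12.5 + 0.4·32 = 25.3; e = 26.3 − 25.3 = 1
x=34: ŷ = 12.5 + 0.4·34 = 26.1; e = 27.1 − 26.1 = 1
x=41: ŷ = 12.5 + 0.4·41 = 28.9; e = 22.9 − 28.9 = -6
x=43: ŷ = 12.5 + 0.4·43 = 29.7; e = 33.7 − 29.7 = 4
x=57: ŷ = 12.5 + 0.4·57 = 35.3; e = 31.3 − 35.3 = -4
x=59: ŷ = 12.5 + 0.4·59 = 36.1; e = 40.1 − 36.1 = 4
Largest |e| is 6 at x = 41, residual -6.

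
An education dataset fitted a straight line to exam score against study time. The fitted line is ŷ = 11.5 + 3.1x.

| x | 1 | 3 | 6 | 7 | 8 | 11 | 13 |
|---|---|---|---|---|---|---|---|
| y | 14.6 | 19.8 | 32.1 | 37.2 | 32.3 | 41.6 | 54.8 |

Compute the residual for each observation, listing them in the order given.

x=1: ŷ = 11.5 + 3.1·1 = 14.6; r = 14.6 − 14.6 = 0
x=3: ŷ = 11.5 + 3.1·3 = 20.8; r = 19.8 − 20.8 = -1
x=6: ŷ = 11.5 + 3.1·6 = 30.1; r = 32.1 − 30.1 = 2
x=7: ŷ = 11.5 + 3.1·7 = 33.2; r = 37.2 − 33.2 = 4
x=8: ŷ = 11.5 + 3.1·8 = 36.3; r = 32.3 − 36.3 = -4
x=11: ŷ = 11.5 + 3.1·11 = 45.6; r = 41.6 − 45.6 = -4
x=13: ŷ = 11.5 + 3.1·13 = 51.8; r = 54.8 − 51.8 = 3

0, -1, 2, 4, -4, -4, 3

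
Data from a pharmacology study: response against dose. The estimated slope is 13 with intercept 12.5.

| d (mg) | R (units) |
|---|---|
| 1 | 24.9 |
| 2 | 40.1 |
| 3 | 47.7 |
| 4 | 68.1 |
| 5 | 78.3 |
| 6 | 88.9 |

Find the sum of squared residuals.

SSE = 33.52

d=1: R̂ = 12.5 + 13·1 = 25.5; e = 24.9 − 25.5 = -0.6
d=2: R̂ = 12.5 + 13·2 = 38.5; e = 40.1 − 38.5 = 1.6
d=3: R̂ = 12.5 + 13·3 = 51.5; e = 47.7 − 51.5 = -3.8
d=4: R̂ = 12.5 + 13·4 = 64.5; e = 68.1 − 64.5 = 3.6
d=5: R̂ = 12.5 + 13·5 = 77.5; e = 78.3 − 77.5 = 0.8
d=6: R̂ = 12.5 + 13·6 = 90.5; e = 88.9 − 90.5 = -1.6
SSE = 0.36 + 2.56 + 14.44 + 12.96 + 0.64 + 2.56 = 33.52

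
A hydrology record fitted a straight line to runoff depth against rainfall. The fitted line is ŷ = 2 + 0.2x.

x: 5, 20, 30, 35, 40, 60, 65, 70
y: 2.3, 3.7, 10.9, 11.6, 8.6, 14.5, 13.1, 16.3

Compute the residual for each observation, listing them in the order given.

-0.7, -2.3, 2.9, 2.6, -1.4, 0.5, -1.9, 0.3

x=5: ŷ = 2 + 0.2·5 = 3; e = 2.3 − 3 = -0.7
x=20: ŷ = 2 + 0.2·20 = 6; e = 3.7 − 6 = -2.3
x=30: ŷ = 2 + 0.2·30 = 8; e = 10.9 − 8 = 2.9
x=35: ŷ = 2 + 0.2·35 = 9; e = 11.6 − 9 = 2.6
x=40: ŷ = 2 + 0.2·40 = 10; e = 8.6 − 10 = -1.4
x=60: ŷ = 2 + 0.2·60 = 14; e = 14.5 − 14 = 0.5
x=65: ŷ = 2 + 0.2·65 = 15; e = 13.1 − 15 = -1.9
x=70: ŷ = 2 + 0.2·70 = 16; e = 16.3 − 16 = 0.3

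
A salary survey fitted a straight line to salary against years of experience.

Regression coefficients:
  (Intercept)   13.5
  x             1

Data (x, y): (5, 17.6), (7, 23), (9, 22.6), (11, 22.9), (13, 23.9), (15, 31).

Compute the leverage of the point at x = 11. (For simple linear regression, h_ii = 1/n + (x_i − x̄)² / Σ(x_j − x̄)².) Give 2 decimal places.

h = 0.18

x̄ = (5 + 7 + 9 + 11 + 13 + 15)/6 = 10
Σ(x − x̄)² = 25 + 9 + 1 + 1 + 9 + 25 = 70
h = 1/6 + (1)²/70 = 0.166667 + 0.0142857 = 0.18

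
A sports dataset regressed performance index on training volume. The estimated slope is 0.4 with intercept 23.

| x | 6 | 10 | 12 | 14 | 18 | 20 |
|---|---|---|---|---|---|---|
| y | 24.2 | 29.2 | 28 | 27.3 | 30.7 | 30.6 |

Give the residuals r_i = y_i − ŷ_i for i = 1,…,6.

x=6: ŷ = 23 + 0.4·6 = 25.4; r = 24.2 − 25.4 = -1.2
x=10: ŷ = 23 + 0.4·10 = 27; r = 29.2 − 27 = 2.2
x=12: ŷ = 23 + 0.4·12 = 27.8; r = 28 − 27.8 = 0.2
x=14: ŷ = 23 + 0.4·14 = 28.6; r = 27.3 − 28.6 = -1.3
x=18: ŷ = 23 + 0.4·18 = 30.2; r = 30.7 − 30.2 = 0.5
x=20: ŷ = 23 + 0.4·20 = 31; r = 30.6 − 31 = -0.4

-1.2, 2.2, 0.2, -1.3, 0.5, -0.4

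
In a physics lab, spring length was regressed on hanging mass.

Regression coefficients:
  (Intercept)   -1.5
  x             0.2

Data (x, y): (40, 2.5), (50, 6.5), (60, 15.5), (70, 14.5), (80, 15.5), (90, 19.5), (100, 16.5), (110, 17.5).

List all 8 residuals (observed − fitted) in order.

x=40: ŷ = -1.5 + 0.2·40 = 6.5; e = 2.5 − 6.5 = -4
x=50: ŷ = -1.5 + 0.2·50 = 8.5; e = 6.5 − 8.5 = -2
x=60: ŷ = -1.5 + 0.2·60 = 10.5; e = 15.5 − 10.5 = 5
x=70: ŷ = -1.5 + 0.2·70 = 12.5; e = 14.5 − 12.5 = 2
x=80: ŷ = -1.5 + 0.2·80 = 14.5; e = 15.5 − 14.5 = 1
x=90: ŷ = -1.5 + 0.2·90 = 16.5; e = 19.5 − 16.5 = 3
x=100: ŷ = -1.5 + 0.2·100 = 18.5; e = 16.5 − 18.5 = -2
x=110: ŷ = -1.5 + 0.2·110 = 20.5; e = 17.5 − 20.5 = -3

-4, -2, 5, 2, 1, 3, -2, -3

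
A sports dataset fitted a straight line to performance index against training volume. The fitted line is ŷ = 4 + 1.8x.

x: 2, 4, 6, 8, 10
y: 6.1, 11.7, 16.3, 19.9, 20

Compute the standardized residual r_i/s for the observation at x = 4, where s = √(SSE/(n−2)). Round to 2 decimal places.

0.26

x=2: ŷ = 4 + 1.8·2 = 7.6; r = 6.1 − 7.6 = -1.5
x=4: ŷ = 4 + 1.8·4 = 11.2; r = 11.7 − 11.2 = 0.5
x=6: ŷ = 4 + 1.8·6 = 14.8; r = 16.3 − 14.8 = 1.5
x=8: ŷ = 4 + 1.8·8 = 18.4; r = 19.9 − 18.4 = 1.5
x=10: ŷ = 4 + 1.8·10 = 22; r = 20 − 22 = -2
SSE = 2.25 + 0.25 + 2.25 + 2.25 + 4 = 11
s = √(11/3) = 1.91485
r/s = 0.5 / 1.91485 = 0.26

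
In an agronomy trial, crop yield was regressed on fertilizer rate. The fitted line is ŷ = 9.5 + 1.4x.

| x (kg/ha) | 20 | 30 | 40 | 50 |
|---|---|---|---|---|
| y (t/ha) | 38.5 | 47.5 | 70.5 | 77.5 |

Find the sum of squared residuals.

x=20: ŷ = 9.5 + 1.4·20 = 37.5; r = 38.5 − 37.5 = 1
x=30: ŷ = 9.5 + 1.4·30 = 51.5; r = 47.5 − 51.5 = -4
x=40: ŷ = 9.5 + 1.4·40 = 65.5; r = 70.5 − 65.5 = 5
x=50: ŷ = 9.5 + 1.4·50 = 79.5; r = 77.5 − 79.5 = -2
SSE = 1 + 16 + 25 + 4 = 46

SSE = 46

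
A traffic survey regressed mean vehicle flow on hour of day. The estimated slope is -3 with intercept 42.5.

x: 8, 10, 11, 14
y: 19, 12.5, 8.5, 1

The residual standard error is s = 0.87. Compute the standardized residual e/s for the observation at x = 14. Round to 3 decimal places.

0.575

ŷ = 42.5 − 3·14 = 0.5
e = 1 − 0.5 = 0.5
e/s = 0.5 / 0.87 = 0.575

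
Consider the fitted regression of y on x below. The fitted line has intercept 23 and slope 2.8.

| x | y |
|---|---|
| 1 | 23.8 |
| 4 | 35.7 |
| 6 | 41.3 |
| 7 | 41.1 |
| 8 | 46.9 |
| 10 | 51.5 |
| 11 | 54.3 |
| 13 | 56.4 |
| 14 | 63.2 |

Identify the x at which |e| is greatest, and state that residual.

x=1: ŷ = 23 + 2.8·1 = 25.8; e = 23.8 − 25.8 = -2
x=4: ŷ = 23 + 2.8·4 = 34.2; e = 35.7 − 34.2 = 1.5
x=6: ŷ = 23 + 2.8·6 = 39.8; e = 41.3 − 39.8 = 1.5
x=7: ŷ = 23 + 2.8·7 = 42.6; e = 41.1 − 42.6 = -1.5
x=8: ŷ = 23 + 2.8·8 = 45.4; e = 46.9 − 45.4 = 1.5
x=10: ŷ = 23 + 2.8·10 = 51; e = 51.5 − 51 = 0.5
x=11: ŷ = 23 + 2.8·11 = 53.8; e = 54.3 − 53.8 = 0.5
x=13: ŷ = 23 + 2.8·13 = 59.4; e = 56.4 − 59.4 = -3
x=14: ŷ = 23 + 2.8·14 = 62.2; e = 63.2 − 62.2 = 1
Largest |e| is 3 at x = 13, residual -3.

x = 13, e = -3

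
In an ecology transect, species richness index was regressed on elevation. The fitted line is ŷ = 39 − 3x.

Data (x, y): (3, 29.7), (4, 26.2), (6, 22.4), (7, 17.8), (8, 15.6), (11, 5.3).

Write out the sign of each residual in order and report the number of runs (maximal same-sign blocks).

x=3: ŷ = 39 − 3·3 = 30; e = 29.7 − 30 = -0.3
x=4: ŷ = 39 − 3·4 = 27; e = 26.2 − 27 = -0.8
x=6: ŷ = 39 − 3·6 = 21; e = 22.4 − 21 = 1.4
x=7: ŷ = 39 − 3·7 = 18; e = 17.8 − 18 = -0.2
x=8: ŷ = 39 − 3·8 = 15; e = 15.6 − 15 = 0.6
x=11: ŷ = 39 − 3·11 = 6; e = 5.3 − 6 = -0.7
Signs: − − + − + −
Runs: −×2, +×1, −×1, +×1, −×1 → 5

5 runs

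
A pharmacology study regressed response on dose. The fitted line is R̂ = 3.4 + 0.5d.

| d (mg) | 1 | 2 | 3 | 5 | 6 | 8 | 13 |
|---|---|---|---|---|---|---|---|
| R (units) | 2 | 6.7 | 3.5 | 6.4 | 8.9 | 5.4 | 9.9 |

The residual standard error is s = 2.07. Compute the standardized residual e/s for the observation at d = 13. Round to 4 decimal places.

0.0000

R̂ = 3.4 + 0.5·13 = 9.9
e = 9.9 − 9.9 = 0
e/s = 0 / 2.07 = 0.0000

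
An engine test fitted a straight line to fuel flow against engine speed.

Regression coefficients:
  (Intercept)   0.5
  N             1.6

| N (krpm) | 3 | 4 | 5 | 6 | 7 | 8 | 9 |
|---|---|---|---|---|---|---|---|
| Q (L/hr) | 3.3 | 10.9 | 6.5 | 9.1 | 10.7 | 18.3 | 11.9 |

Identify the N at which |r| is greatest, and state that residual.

N = 8, r = 5

N=3: ŷ = 0.5 + 1.6·3 = 5.3; r = 3.3 − 5.3 = -2
N=4: ŷ = 0.5 + 1.6·4 = 6.9; r = 10.9 − 6.9 = 4
N=5: ŷ = 0.5 + 1.6·5 = 8.5; r = 6.5 − 8.5 = -2
N=6: ŷ = 0.5 + 1.6·6 = 10.1; r = 9.1 − 10.1 = -1
N=7: ŷ = 0.5 + 1.6·7 = 11.7; r = 10.7 − 11.7 = -1
N=8: ŷ = 0.5 + 1.6·8 = 13.3; r = 18.3 − 13.3 = 5
N=9: ŷ = 0.5 + 1.6·9 = 14.9; r = 11.9 − 14.9 = -3
Largest |r| is 5 at N = 8, residual 5.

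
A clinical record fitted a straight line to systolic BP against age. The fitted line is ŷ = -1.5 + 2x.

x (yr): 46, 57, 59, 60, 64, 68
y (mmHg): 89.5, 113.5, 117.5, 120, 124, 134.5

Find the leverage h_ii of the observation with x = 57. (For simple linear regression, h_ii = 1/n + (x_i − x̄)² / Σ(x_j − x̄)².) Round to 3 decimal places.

h = 0.181

x̄ = (46 + 57 + 59 + 60 + 64 + 68)/6 = 59
Σ(x − x̄)² = 169 + 4 + 0 + 1 + 25 + 81 = 280
h = 1/6 + (-2)²/280 = 0.166667 + 0.0142857 = 0.181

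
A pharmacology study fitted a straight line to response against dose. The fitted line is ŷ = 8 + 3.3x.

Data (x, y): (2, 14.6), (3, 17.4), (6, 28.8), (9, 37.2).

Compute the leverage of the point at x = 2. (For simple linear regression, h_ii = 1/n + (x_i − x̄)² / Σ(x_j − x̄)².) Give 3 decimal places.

x̄ = (2 + 3 + 6 + 9)/4 = 5
Σ(x − x̄)² = 9 + 4 + 1 + 16 = 30
h = 1/4 + (-3)²/30 = 0.25 + 0.3 = 0.550

h = 0.550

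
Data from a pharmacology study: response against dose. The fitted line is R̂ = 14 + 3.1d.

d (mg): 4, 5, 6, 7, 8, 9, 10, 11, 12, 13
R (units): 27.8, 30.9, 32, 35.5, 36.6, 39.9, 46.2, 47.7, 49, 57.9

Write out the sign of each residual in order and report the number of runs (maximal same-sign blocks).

d=4: R̂ = 14 + 3.1·4 = 26.4; e = 27.8 − 26.4 = 1.4
d=5: R̂ = 14 + 3.1·5 = 29.5; e = 30.9 − 29.5 = 1.4
d=6: R̂ = 14 + 3.1·6 = 32.6; e = 32 − 32.6 = -0.6
d=7: R̂ = 14 + 3.1·7 = 35.7; e = 35.5 − 35.7 = -0.2
d=8: R̂ = 14 + 3.1·8 = 38.8; e = 36.6 − 38.8 = -2.2
d=9: R̂ = 14 + 3.1·9 = 41.9; e = 39.9 − 41.9 = -2
d=10: R̂ = 14 + 3.1·10 = 45; e = 46.2 − 45 = 1.2
d=11: R̂ = 14 + 3.1·11 = 48.1; e = 47.7 − 48.1 = -0.4
d=12: R̂ = 14 + 3.1·12 = 51.2; e = 49 − 51.2 = -2.2
d=13: R̂ = 14 + 3.1·13 = 54.3; e = 57.9 − 54.3 = 3.6
Signs: + + − − − − + − − +
Runs: +×2, −×4, +×1, −×2, +×1 → 5

5 runs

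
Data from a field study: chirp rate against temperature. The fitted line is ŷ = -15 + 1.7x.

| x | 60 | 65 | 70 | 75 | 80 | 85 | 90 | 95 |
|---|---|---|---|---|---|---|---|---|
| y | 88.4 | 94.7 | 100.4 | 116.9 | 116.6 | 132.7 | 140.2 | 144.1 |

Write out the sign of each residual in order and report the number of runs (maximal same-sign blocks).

6 runs

x=60: ŷ = -15 + 1.7·60 = 87; r = 88.4 − 87 = 1.4
x=65: ŷ = -15 + 1.7·65 = 95.5; r = 94.7 − 95.5 = -0.8
x=70: ŷ = -15 + 1.7·70 = 104; r = 100.4 − 104 = -3.6
x=75: ŷ = -15 + 1.7·75 = 112.5; r = 116.9 − 112.5 = 4.4
x=80: ŷ = -15 + 1.7·80 = 121; r = 116.6 − 121 = -4.4
x=85: ŷ = -15 + 1.7·85 = 129.5; r = 132.7 − 129.5 = 3.2
x=90: ŷ = -15 + 1.7·90 = 138; r = 140.2 − 138 = 2.2
x=95: ŷ = -15 + 1.7·95 = 146.5; r = 144.1 − 146.5 = -2.4
Signs: + − − + − + + −
Runs: +×1, −×2, +×1, −×1, +×2, −×1 → 6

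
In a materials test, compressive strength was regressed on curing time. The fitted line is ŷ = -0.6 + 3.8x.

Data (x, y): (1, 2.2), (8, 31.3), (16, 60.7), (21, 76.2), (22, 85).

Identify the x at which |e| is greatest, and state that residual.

x=1: ŷ = -0.6 + 3.8·1 = 3.2; e = 2.2 − 3.2 = -1
x=8: ŷ = -0.6 + 3.8·8 = 29.8; e = 31.3 − 29.8 = 1.5
x=16: ŷ = -0.6 + 3.8·16 = 60.2; e = 60.7 − 60.2 = 0.5
x=21: ŷ = -0.6 + 3.8·21 = 79.2; e = 76.2 − 79.2 = -3
x=22: ŷ = -0.6 + 3.8·22 = 83; e = 85 − 83 = 2
Largest |e| is 3 at x = 21, residual -3.

x = 21, e = -3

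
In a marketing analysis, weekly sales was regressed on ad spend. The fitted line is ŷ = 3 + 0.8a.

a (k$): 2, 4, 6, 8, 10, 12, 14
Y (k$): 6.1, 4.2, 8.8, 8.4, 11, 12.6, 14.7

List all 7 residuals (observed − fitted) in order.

1.5, -2, 1, -1, 0, 0, 0.5

a=2: ŷ = 3 + 0.8·2 = 4.6; r = 6.1 − 4.6 = 1.5
a=4: ŷ = 3 + 0.8·4 = 6.2; r = 4.2 − 6.2 = -2
a=6: ŷ = 3 + 0.8·6 = 7.8; r = 8.8 − 7.8 = 1
a=8: ŷ = 3 + 0.8·8 = 9.4; r = 8.4 − 9.4 = -1
a=10: ŷ = 3 + 0.8·10 = 11; r = 11 − 11 = 0
a=12: ŷ = 3 + 0.8·12 = 12.6; r = 12.6 − 12.6 = 0
a=14: ŷ = 3 + 0.8·14 = 14.2; r = 14.7 − 14.2 = 0.5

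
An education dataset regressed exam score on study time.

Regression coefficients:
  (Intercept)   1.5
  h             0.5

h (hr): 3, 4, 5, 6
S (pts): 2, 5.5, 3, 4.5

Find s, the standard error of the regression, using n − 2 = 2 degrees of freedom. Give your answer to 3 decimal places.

h=3: ŷ = 1.5 + 0.5·3 = 3; e = 2 − 3 = -1
h=4: ŷ = 1.5 + 0.5·4 = 3.5; e = 5.5 − 3.5 = 2
h=5: ŷ = 1.5 + 0.5·5 = 4; e = 3 − 4 = -1
h=6: ŷ = 1.5 + 0.5·6 = 4.5; e = 4.5 − 4.5 = 0
SSE = 1 + 4 + 1 + 0 = 6
s = √(6/2) = √3 ≈ 1.732

s = 1.732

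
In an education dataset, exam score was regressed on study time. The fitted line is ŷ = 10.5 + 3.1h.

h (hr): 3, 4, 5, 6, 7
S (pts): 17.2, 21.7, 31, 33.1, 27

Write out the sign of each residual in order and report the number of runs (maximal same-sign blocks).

h=3: ŷ = 10.5 + 3.1·3 = 19.8; r = 17.2 − 19.8 = -2.6
h=4: ŷ = 10.5 + 3.1·4 = 22.9; r = 21.7 − 22.9 = -1.2
h=5: ŷ = 10.5 + 3.1·5 = 26; r = 31 − 26 = 5
h=6: ŷ = 10.5 + 3.1·6 = 29.1; r = 33.1 − 29.1 = 4
h=7: ŷ = 10.5 + 3.1·7 = 32.2; r = 27 − 32.2 = -5.2
Signs: − − + + −
Runs: −×2, +×2, −×1 → 3

3 runs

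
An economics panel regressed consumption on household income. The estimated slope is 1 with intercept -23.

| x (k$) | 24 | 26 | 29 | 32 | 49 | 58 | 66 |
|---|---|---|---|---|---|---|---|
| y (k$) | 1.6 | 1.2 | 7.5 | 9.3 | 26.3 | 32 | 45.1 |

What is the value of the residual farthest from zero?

x=24: ŷ = -23 + 24 = 1; r = 1.6 − 1 = 0.6
x=26: ŷ = -23 + 26 = 3; r = 1.2 − 3 = -1.8
x=29: ŷ = -23 + 29 = 6; r = 7.5 − 6 = 1.5
x=32: ŷ = -23 + 32 = 9; r = 9.3 − 9 = 0.3
x=49: ŷ = -23 + 49 = 26; r = 26.3 − 26 = 0.3
x=58: ŷ = -23 + 58 = 35; r = 32 − 35 = -3
x=66: ŷ = -23 + 66 = 43; r = 45.1 − 43 = 2.1
Largest |r| is 3 at x = 58, residual -3.

r = -3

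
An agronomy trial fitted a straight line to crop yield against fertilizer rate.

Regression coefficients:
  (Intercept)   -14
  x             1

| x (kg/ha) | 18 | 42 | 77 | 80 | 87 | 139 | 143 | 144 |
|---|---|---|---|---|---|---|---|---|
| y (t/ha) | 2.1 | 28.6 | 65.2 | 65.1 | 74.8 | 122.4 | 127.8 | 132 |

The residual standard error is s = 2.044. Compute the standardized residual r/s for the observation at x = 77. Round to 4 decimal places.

ŷ = -14 + 77 = 63
r = 65.2 − 63 = 2.2
r/s = 2.2 / 2.044 = 1.0763

1.0763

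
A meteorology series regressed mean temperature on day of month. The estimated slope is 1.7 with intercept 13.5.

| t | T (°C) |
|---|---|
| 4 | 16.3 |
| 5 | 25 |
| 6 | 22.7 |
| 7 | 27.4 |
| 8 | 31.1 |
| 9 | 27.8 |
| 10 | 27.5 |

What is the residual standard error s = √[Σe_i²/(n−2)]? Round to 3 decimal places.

t=4: ŷ = 13.5 + 1.7·4 = 20.3; e = 16.3 − 20.3 = -4
t=5: ŷ = 13.5 + 1.7·5 = 22; e = 25 − 22 = 3
t=6: ŷ = 13.5 + 1.7·6 = 23.7; e = 22.7 − 23.7 = -1
t=7: ŷ = 13.5 + 1.7·7 = 25.4; e = 27.4 − 25.4 = 2
t=8: ŷ = 13.5 + 1.7·8 = 27.1; e = 31.1 − 27.1 = 4
t=9: ŷ = 13.5 + 1.7·9 = 28.8; e = 27.8 − 28.8 = -1
t=10: ŷ = 13.5 + 1.7·10 = 30.5; e = 27.5 − 30.5 = -3
SSE = 16 + 9 + 1 + 4 + 16 + 1 + 9 = 56
s = √(56/5) = √11.2 ≈ 3.347

s = 3.347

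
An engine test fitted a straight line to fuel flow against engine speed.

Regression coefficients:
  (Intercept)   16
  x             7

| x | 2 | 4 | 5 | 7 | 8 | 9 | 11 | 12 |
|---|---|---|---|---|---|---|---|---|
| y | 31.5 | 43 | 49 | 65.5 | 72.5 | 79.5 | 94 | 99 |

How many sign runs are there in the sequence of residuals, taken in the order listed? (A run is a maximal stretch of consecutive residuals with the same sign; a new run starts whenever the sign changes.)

4 runs

x=2: ŷ = 16 + 7·2 = 30; r = 31.5 − 30 = 1.5
x=4: ŷ = 16 + 7·4 = 44; r = 43 − 44 = -1
x=5: ŷ = 16 + 7·5 = 51; r = 49 − 51 = -2
x=7: ŷ = 16 + 7·7 = 65; r = 65.5 − 65 = 0.5
x=8: ŷ = 16 + 7·8 = 72; r = 72.5 − 72 = 0.5
x=9: ŷ = 16 + 7·9 = 79; r = 79.5 − 79 = 0.5
x=11: ŷ = 16 + 7·11 = 93; r = 94 − 93 = 1
x=12: ŷ = 16 + 7·12 = 100; r = 99 − 100 = -1
Signs: + − − + + + + −
Runs: +×1, −×2, +×4, −×1 → 4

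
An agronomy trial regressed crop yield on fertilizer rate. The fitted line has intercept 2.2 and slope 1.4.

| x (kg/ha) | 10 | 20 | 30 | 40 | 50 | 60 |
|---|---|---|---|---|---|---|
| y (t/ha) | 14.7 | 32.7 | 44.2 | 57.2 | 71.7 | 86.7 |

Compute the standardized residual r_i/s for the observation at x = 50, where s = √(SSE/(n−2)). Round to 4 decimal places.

-0.3162

x=10: ŷ = 2.2 + 1.4·10 = 16.2; r = 14.7 − 16.2 = -1.5
x=20: ŷ = 2.2 + 1.4·20 = 30.2; r = 32.7 − 30.2 = 2.5
x=30: ŷ = 2.2 + 1.4·30 = 44.2; r = 44.2 − 44.2 = 0
x=40: ŷ = 2.2 + 1.4·40 = 58.2; r = 57.2 − 58.2 = -1
x=50: ŷ = 2.2 + 1.4·50 = 72.2; r = 71.7 − 72.2 = -0.5
x=60: ŷ = 2.2 + 1.4·60 = 86.2; r = 86.7 − 86.2 = 0.5
SSE = 2.25 + 6.25 + 0 + 1 + 0.25 + 0.25 = 10
s = √(10/4) = 1.58114
r/s = -0.5 / 1.58114 = -0.3162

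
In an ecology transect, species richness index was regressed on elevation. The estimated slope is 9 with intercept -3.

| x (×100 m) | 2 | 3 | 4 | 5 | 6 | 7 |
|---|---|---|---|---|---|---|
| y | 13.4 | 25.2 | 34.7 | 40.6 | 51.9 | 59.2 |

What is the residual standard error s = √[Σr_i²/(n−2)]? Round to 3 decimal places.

s = 1.605

x=2: ŷ = -3 + 9·2 = 15; r = 13.4 − 15 = -1.6
x=3: ŷ = -3 + 9·3 = 24; r = 25.2 − 24 = 1.2
x=4: ŷ = -3 + 9·4 = 33; r = 34.7 − 33 = 1.7
x=5: ŷ = -3 + 9·5 = 42; r = 40.6 − 42 = -1.4
x=6: ŷ = -3 + 9·6 = 51; r = 51.9 − 51 = 0.9
x=7: ŷ = -3 + 9·7 = 60; r = 59.2 − 60 = -0.8
SSE = 2.56 + 1.44 + 2.89 + 1.96 + 0.81 + 0.64 = 10.3
s = √(10.3/4) = √2.575 ≈ 1.605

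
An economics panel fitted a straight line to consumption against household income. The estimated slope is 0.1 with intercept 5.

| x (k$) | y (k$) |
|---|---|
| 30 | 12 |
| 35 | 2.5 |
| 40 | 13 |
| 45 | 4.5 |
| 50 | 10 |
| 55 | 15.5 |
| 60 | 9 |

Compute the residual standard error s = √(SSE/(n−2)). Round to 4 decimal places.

s = 4.9396

x=30: ŷ = 5 + 0.1·30 = 8; r = 12 − 8 = 4
x=35: ŷ = 5 + 0.1·35 = 8.5; r = 2.5 − 8.5 = -6
x=40: ŷ = 5 + 0.1·40 = 9; r = 13 − 9 = 4
x=45: ŷ = 5 + 0.1·45 = 9.5; r = 4.5 − 9.5 = -5
x=50: ŷ = 5 + 0.1·50 = 10; r = 10 − 10 = 0
x=55: ŷ = 5 + 0.1·55 = 10.5; r = 15.5 − 10.5 = 5
x=60: ŷ = 5 + 0.1·60 = 11; r = 9 − 11 = -2
SSE = 16 + 36 + 16 + 25 + 0 + 25 + 4 = 122
s = √(122/5) = √24.4 ≈ 4.9396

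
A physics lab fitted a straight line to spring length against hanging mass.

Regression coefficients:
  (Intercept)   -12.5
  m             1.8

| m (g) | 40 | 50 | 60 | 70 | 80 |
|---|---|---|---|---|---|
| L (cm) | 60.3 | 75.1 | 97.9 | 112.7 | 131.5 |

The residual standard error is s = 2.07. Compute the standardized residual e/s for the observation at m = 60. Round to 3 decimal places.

L̂ = -12.5 + 1.8·60 = 95.5
e = 97.9 − 95.5 = 2.4
e/s = 2.4 / 2.07 = 1.159

1.159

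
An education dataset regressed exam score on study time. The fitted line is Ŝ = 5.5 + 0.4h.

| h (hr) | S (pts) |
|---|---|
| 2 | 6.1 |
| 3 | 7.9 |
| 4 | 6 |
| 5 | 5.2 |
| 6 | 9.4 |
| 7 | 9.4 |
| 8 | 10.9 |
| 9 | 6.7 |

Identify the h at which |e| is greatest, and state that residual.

h=2: Ŝ = 5.5 + 0.4·2 = 6.3; e = 6.1 − 6.3 = -0.2
h=3: Ŝ = 5.5 + 0.4·3 = 6.7; e = 7.9 − 6.7 = 1.2
h=4: Ŝ = 5.5 + 0.4·4 = 7.1; e = 6 − 7.1 = -1.1
h=5: Ŝ = 5.5 + 0.4·5 = 7.5; e = 5.2 − 7.5 = -2.3
h=6: Ŝ = 5.5 + 0.4·6 = 7.9; e = 9.4 − 7.9 = 1.5
h=7: Ŝ = 5.5 + 0.4·7 = 8.3; e = 9.4 − 8.3 = 1.1
h=8: Ŝ = 5.5 + 0.4·8 = 8.7; e = 10.9 − 8.7 = 2.2
h=9: Ŝ = 5.5 + 0.4·9 = 9.1; e = 6.7 − 9.1 = -2.4
Largest |e| is 2.4 at h = 9, residual -2.4.

h = 9, e = -2.4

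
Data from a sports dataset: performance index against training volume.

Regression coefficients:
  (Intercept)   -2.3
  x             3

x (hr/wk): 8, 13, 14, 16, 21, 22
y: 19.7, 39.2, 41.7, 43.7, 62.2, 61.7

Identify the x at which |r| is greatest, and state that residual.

x = 13, r = 2.5

x=8: ŷ = -2.3 + 3·8 = 21.7; r = 19.7 − 21.7 = -2
x=13: ŷ = -2.3 + 3·13 = 36.7; r = 39.2 − 36.7 = 2.5
x=14: ŷ = -2.3 + 3·14 = 39.7; r = 41.7 − 39.7 = 2
x=16: ŷ = -2.3 + 3·16 = 45.7; r = 43.7 − 45.7 = -2
x=21: ŷ = -2.3 + 3·21 = 60.7; r = 62.2 − 60.7 = 1.5
x=22: ŷ = -2.3 + 3·22 = 63.7; r = 61.7 − 63.7 = -2
Largest |r| is 2.5 at x = 13, residual 2.5.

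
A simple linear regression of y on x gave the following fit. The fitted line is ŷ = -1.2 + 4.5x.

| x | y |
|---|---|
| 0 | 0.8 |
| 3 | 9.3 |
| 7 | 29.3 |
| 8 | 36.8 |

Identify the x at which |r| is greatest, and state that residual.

x=0: ŷ = -1.2 + 4.5·0 = -1.2; r = 0.8 − (-1.2) = 2
x=3: ŷ = -1.2 + 4.5·3 = 12.3; r = 9.3 − 12.3 = -3
x=7: ŷ = -1.2 + 4.5·7 = 30.3; r = 29.3 − 30.3 = -1
x=8: ŷ = -1.2 + 4.5·8 = 34.8; r = 36.8 − 34.8 = 2
Largest |r| is 3 at x = 3, residual -3.

x = 3, r = -3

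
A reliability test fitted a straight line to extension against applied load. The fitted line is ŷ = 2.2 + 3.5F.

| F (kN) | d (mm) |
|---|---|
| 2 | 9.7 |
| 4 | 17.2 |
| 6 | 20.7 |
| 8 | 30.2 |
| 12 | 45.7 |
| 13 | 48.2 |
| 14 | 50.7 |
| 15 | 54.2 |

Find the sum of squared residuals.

SSE = 10.5

F=2: ŷ = 2.2 + 3.5·2 = 9.2; r = 9.7 − 9.2 = 0.5
F=4: ŷ = 2.2 + 3.5·4 = 16.2; r = 17.2 − 16.2 = 1
F=6: ŷ = 2.2 + 3.5·6 = 23.2; r = 20.7 − 23.2 = -2.5
F=8: ŷ = 2.2 + 3.5·8 = 30.2; r = 30.2 − 30.2 = 0
F=12: ŷ = 2.2 + 3.5·12 = 44.2; r = 45.7 − 44.2 = 1.5
F=13: ŷ = 2.2 + 3.5·13 = 47.7; r = 48.2 − 47.7 = 0.5
F=14: ŷ = 2.2 + 3.5·14 = 51.2; r = 50.7 − 51.2 = -0.5
F=15: ŷ = 2.2 + 3.5·15 = 54.7; r = 54.2 − 54.7 = -0.5
SSE = 0.25 + 1 + 6.25 + 0 + 2.25 + 0.25 + 0.25 + 0.25 = 10.5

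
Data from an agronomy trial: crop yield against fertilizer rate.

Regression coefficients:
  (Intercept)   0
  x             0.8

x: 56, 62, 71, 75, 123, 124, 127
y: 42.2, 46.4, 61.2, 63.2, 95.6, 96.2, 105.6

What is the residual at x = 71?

ŷ = 0.8·71 = 56.8
r = 61.2 − 56.8 = 4.4

r = 4.4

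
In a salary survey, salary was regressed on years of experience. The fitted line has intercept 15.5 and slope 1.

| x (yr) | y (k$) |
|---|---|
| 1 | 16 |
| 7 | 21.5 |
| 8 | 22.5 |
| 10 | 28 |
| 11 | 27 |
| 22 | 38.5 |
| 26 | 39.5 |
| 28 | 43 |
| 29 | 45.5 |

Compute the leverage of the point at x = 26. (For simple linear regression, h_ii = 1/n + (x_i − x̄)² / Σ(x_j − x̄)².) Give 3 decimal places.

x̄ = (1 + 7 + 8 + 10 + 11 + 22 + 26 + 28 + 29)/9 = 15.7778
Σ(x − x̄)² = 218.383 + 77.0494 + 60.4938 + 33.3827 + 22.8272 + 38.716 + 104.494 + 149.383 + 174.827 = 879.556
h = 1/9 + (10.2222)²/879.556 = 0.111111 + 0.118803 = 0.230

h = 0.230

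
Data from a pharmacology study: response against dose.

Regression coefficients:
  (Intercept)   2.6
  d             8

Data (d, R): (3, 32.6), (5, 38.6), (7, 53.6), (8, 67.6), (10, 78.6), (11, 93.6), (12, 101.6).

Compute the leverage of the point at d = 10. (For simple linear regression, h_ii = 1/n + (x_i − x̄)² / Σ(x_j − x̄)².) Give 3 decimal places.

d̄ = (3 + 5 + 7 + 8 + 10 + 11 + 12)/7 = 8
Σ(d − d̄)² = 25 + 9 + 1 + 0 + 4 + 9 + 16 = 64
h = 1/7 + (2)²/64 = 0.142857 + 0.0625 = 0.205

h = 0.205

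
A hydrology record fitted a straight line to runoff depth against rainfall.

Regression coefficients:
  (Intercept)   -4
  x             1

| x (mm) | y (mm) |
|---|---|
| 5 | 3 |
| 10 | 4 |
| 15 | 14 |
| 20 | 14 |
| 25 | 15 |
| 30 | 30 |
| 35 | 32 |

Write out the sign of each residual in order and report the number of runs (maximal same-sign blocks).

x=5: ŷ = -4 + 5 = 1; e = 3 − 1 = 2
x=10: ŷ = -4 + 10 = 6; e = 4 − 6 = -2
x=15: ŷ = -4 + 15 = 11; e = 14 − 11 = 3
x=20: ŷ = -4 + 20 = 16; e = 14 − 16 = -2
x=25: ŷ = -4 + 25 = 21; e = 15 − 21 = -6
x=30: ŷ = -4 + 30 = 26; e = 30 − 26 = 4
x=35: ŷ = -4 + 35 = 31; e = 32 − 31 = 1
Signs: + − + − − + +
Runs: +×1, −×1, +×1, −×2, +×2 → 5

5 runs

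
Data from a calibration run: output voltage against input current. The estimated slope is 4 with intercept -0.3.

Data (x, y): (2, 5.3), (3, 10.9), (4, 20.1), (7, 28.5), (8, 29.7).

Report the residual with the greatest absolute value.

x=2: ŷ = -0.3 + 4·2 = 7.7; e = 5.3 − 7.7 = -2.4
x=3: ŷ = -0.3 + 4·3 = 11.7; e = 10.9 − 11.7 = -0.8
x=4: ŷ = -0.3 + 4·4 = 15.7; e = 20.1 − 15.7 = 4.4
x=7: ŷ = -0.3 + 4·7 = 27.7; e = 28.5 − 27.7 = 0.8
x=8: ŷ = -0.3 + 4·8 = 31.7; e = 29.7 − 31.7 = -2
Largest |e| is 4.4 at x = 4, residual 4.4.

e = 4.4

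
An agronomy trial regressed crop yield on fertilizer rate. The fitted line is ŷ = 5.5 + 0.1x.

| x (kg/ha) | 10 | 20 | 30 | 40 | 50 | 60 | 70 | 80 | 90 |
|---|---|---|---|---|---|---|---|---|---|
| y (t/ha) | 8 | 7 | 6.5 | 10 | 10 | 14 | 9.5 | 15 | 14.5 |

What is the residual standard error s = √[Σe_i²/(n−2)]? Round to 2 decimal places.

x=10: ŷ = 5.5 + 0.1·10 = 6.5; e = 8 − 6.5 = 1.5
x=20: ŷ = 5.5 + 0.1·20 = 7.5; e = 7 − 7.5 = -0.5
x=30: ŷ = 5.5 + 0.1·30 = 8.5; e = 6.5 − 8.5 = -2
x=40: ŷ = 5.5 + 0.1·40 = 9.5; e = 10 − 9.5 = 0.5
x=50: ŷ = 5.5 + 0.1·50 = 10.5; e = 10 − 10.5 = -0.5
x=60: ŷ = 5.5 + 0.1·60 = 11.5; e = 14 − 11.5 = 2.5
x=70: ŷ = 5.5 + 0.1·70 = 12.5; e = 9.5 − 12.5 = -3
x=80: ŷ = 5.5 + 0.1·80 = 13.5; e = 15 − 13.5 = 1.5
x=90: ŷ = 5.5 + 0.1·90 = 14.5; e = 14.5 − 14.5 = 0
SSE = 2.25 + 0.25 + 4 + 0.25 + 0.25 + 6.25 + 9 + 2.25 + 0 = 24.5
s = √(24.5/7) = √3.5 ≈ 1.87

s = 1.87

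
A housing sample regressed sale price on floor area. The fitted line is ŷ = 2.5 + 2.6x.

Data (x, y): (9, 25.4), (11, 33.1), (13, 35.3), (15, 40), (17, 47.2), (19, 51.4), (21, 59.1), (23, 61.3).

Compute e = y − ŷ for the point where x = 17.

e = 0.5

ŷ = 2.5 + 2.6·17 = 46.7
e = 47.2 − 46.7 = 0.5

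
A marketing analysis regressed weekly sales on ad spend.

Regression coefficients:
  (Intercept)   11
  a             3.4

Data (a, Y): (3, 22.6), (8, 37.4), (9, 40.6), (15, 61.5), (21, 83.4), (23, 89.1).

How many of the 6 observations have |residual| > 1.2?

1

a=3: Ŷ = 11 + 3.4·3 = 21.2; r = 22.6 − 21.2 = 1.4
a=8: Ŷ = 11 + 3.4·8 = 38.2; r = 37.4 − 38.2 = -0.8
a=9: Ŷ = 11 + 3.4·9 = 41.6; r = 40.6 − 41.6 = -1
a=15: Ŷ = 11 + 3.4·15 = 62; r = 61.5 − 62 = -0.5
a=21: Ŷ = 11 + 3.4·21 = 82.4; r = 83.4 − 82.4 = 1
a=23: Ŷ = 11 + 3.4·23 = 89.2; r = 89.1 − 89.2 = -0.1
|r| > 1.2: a=3 (|r|=1.4) → 1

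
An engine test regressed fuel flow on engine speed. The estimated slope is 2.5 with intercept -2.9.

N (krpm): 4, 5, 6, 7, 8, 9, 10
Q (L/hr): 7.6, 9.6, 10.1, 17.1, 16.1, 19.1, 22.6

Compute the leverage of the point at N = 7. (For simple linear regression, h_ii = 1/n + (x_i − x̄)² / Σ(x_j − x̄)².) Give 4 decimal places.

N̄ = (4 + 5 + 6 + 7 + 8 + 9 + 10)/7 = 7
Σ(N − N̄)² = 9 + 4 + 1 + 0 + 1 + 4 + 9 = 28
h = 1/7 + (0)²/28 = 0.142857 + 0 = 0.1429

h = 0.1429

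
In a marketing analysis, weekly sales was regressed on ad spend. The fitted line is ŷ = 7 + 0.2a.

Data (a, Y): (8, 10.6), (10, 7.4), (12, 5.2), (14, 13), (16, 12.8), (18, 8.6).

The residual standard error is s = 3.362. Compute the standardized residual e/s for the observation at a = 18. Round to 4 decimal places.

-0.5949

ŷ = 7 + 0.2·18 = 10.6
e = 8.6 − 10.6 = -2
e/s = -2 / 3.362 = -0.5949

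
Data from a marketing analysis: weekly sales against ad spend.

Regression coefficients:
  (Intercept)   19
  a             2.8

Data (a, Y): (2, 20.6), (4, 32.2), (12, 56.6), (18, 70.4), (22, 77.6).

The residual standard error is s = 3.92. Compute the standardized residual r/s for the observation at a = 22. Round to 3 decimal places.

ŷ = 19 + 2.8·22 = 80.6
r = 77.6 − 80.6 = -3
r/s = -3 / 3.92 = -0.765

-0.765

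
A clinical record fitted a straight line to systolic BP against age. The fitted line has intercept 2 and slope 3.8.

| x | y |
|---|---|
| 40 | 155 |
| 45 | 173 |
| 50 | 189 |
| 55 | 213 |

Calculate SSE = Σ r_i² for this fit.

x=40: ŷ = 2 + 3.8·40 = 154; r = 155 − 154 = 1
x=45: ŷ = 2 + 3.8·45 = 173; r = 173 − 173 = 0
x=50: ŷ = 2 + 3.8·50 = 192; r = 189 − 192 = -3
x=55: ŷ = 2 + 3.8·55 = 211; r = 213 − 211 = 2
SSE = 1 + 0 + 9 + 4 = 14

SSE = 14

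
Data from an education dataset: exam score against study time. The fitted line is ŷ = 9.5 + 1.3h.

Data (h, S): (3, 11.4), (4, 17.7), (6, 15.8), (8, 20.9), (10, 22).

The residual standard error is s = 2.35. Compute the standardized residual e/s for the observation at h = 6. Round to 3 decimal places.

-0.638

ŷ = 9.5 + 1.3·6 = 17.3
e = 15.8 − 17.3 = -1.5
e/s = -1.5 / 2.35 = -0.638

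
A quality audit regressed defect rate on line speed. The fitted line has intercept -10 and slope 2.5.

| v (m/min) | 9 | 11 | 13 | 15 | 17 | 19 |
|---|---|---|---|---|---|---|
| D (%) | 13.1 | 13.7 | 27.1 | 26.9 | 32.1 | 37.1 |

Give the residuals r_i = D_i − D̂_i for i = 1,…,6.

0.6, -3.8, 4.6, -0.6, -0.4, -0.4

v=9: D̂ = -10 + 2.5·9 = 12.5; r = 13.1 − 12.5 = 0.6
v=11: D̂ = -10 + 2.5·11 = 17.5; r = 13.7 − 17.5 = -3.8
v=13: D̂ = -10 + 2.5·13 = 22.5; r = 27.1 − 22.5 = 4.6
v=15: D̂ = -10 + 2.5·15 = 27.5; r = 26.9 − 27.5 = -0.6
v=17: D̂ = -10 + 2.5·17 = 32.5; r = 32.1 − 32.5 = -0.4
v=19: D̂ = -10 + 2.5·19 = 37.5; r = 37.1 − 37.5 = -0.4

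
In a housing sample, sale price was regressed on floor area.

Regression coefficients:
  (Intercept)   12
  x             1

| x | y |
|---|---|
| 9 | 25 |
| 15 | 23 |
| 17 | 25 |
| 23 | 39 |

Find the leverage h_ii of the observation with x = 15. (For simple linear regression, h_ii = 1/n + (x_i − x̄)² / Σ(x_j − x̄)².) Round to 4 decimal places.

x̄ = (9 + 15 + 17 + 23)/4 = 16
Σ(x − x̄)² = 49 + 1 + 1 + 49 = 100
h = 1/4 + (-1)²/100 = 0.25 + 0.01 = 0.2600

h = 0.2600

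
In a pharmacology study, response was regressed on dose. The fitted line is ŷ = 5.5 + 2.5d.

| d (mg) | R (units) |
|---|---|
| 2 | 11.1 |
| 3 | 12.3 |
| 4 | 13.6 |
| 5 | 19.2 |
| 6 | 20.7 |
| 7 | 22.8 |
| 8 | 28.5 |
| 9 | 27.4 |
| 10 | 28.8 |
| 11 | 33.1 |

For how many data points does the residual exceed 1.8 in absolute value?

2

d=2: ŷ = 5.5 + 2.5·2 = 10.5; e = 11.1 − 10.5 = 0.6
d=3: ŷ = 5.5 + 2.5·3 = 13; e = 12.3 − 13 = -0.7
d=4: ŷ = 5.5 + 2.5·4 = 15.5; e = 13.6 − 15.5 = -1.9
d=5: ŷ = 5.5 + 2.5·5 = 18; e = 19.2 − 18 = 1.2
d=6: ŷ = 5.5 + 2.5·6 = 20.5; e = 20.7 − 20.5 = 0.2
d=7: ŷ = 5.5 + 2.5·7 = 23; e = 22.8 − 23 = -0.2
d=8: ŷ = 5.5 + 2.5·8 = 25.5; e = 28.5 − 25.5 = 3
d=9: ŷ = 5.5 + 2.5·9 = 28; e = 27.4 − 28 = -0.6
d=10: ŷ = 5.5 + 2.5·10 = 30.5; e = 28.8 − 30.5 = -1.7
d=11: ŷ = 5.5 + 2.5·11 = 33; e = 33.1 − 33 = 0.1
|e| > 1.8: d=4 (|e|=1.9), d=8 (|e|=3) → 2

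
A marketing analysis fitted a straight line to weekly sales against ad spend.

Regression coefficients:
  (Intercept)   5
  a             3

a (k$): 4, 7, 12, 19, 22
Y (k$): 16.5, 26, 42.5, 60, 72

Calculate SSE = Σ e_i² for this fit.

a=4: Ŷ = 5 + 3·4 = 17; e = 16.5 − 17 = -0.5
a=7: Ŷ = 5 + 3·7 = 26; e = 26 − 26 = 0
a=12: Ŷ = 5 + 3·12 = 41; e = 42.5 − 41 = 1.5
a=19: Ŷ = 5 + 3·19 = 62; e = 60 − 62 = -2
a=22: Ŷ = 5 + 3·22 = 71; e = 72 − 71 = 1
SSE = 0.25 + 0 + 2.25 + 4 + 1 = 7.5

SSE = 7.5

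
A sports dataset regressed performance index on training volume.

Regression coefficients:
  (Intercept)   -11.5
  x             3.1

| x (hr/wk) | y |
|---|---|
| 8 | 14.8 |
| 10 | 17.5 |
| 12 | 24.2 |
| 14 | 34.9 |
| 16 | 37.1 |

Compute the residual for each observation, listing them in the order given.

1.5, -2, -1.5, 3, -1

x=8: ŷ = -11.5 + 3.1·8 = 13.3; e = 14.8 − 13.3 = 1.5
x=10: ŷ = -11.5 + 3.1·10 = 19.5; e = 17.5 − 19.5 = -2
x=12: ŷ = -11.5 + 3.1·12 = 25.7; e = 24.2 − 25.7 = -1.5
x=14: ŷ = -11.5 + 3.1·14 = 31.9; e = 34.9 − 31.9 = 3
x=16: ŷ = -11.5 + 3.1·16 = 38.1; e = 37.1 − 38.1 = -1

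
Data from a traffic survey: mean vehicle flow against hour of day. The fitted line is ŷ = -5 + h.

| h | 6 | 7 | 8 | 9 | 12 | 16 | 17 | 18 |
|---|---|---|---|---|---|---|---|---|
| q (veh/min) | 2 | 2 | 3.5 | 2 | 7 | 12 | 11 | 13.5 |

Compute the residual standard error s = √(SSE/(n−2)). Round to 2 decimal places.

s = 1.12

h=6: ŷ = -5 + 6 = 1; r = 2 − 1 = 1
h=7: ŷ = -5 + 7 = 2; r = 2 − 2 = 0
h=8: ŷ = -5 + 8 = 3; r = 3.5 − 3 = 0.5
h=9: ŷ = -5 + 9 = 4; r = 2 − 4 = -2
h=12: ŷ = -5 + 12 = 7; r = 7 − 7 = 0
h=16: ŷ = -5 + 16 = 11; r = 12 − 11 = 1
h=17: ŷ = -5 + 17 = 12; r = 11 − 12 = -1
h=18: ŷ = -5 + 18 = 13; r = 13.5 − 13 = 0.5
SSE = 1 + 0 + 0.25 + 4 + 0 + 1 + 1 + 0.25 = 7.5
s = √(7.5/6) = √1.25 ≈ 1.12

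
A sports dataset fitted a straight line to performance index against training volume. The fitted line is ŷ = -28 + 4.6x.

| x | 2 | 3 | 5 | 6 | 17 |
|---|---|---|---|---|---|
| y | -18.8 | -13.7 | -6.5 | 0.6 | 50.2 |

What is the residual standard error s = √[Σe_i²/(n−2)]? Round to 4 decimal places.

s = 1.0801

x=2: ŷ = -28 + 4.6·2 = -18.8; e = -18.8 − (-18.8) = 0
x=3: ŷ = -28 + 4.6·3 = -14.2; e = -13.7 − (-14.2) = 0.5
x=5: ŷ = -28 + 4.6·5 = -5; e = -6.5 − (-5) = -1.5
x=6: ŷ = -28 + 4.6·6 = -0.4; e = 0.6 − (-0.4) = 1
x=17: ŷ = -28 + 4.6·17 = 50.2; e = 50.2 − 50.2 = 0
SSE = 0 + 0.25 + 2.25 + 1 + 0 = 3.5
s = √(3.5/3) = √1.16667 ≈ 1.0801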